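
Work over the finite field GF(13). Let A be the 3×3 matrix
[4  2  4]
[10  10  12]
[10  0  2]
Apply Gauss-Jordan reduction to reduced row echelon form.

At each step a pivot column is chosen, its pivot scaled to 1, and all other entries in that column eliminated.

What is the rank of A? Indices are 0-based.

[1] R0 /= 4  ⇒  (1, 7, 1)
     R1 -= 10·R0  ⇒  (0, 5, 2)
     R2 -= 10·R0  ⇒  (0, 8, 5)
[2] R1 /= 5  ⇒  (0, 1, 3)
     R0 -= 7·R1  ⇒  (1, 0, 6)
     R2 -= 8·R1  ⇒  (0, 0, 7)
[3] R2 /= 7  ⇒  (0, 0, 1)
     R0 -= 6·R2  ⇒  (1, 0, 0)
     R1 -= 3·R2  ⇒  (0, 1, 0)

rank = 3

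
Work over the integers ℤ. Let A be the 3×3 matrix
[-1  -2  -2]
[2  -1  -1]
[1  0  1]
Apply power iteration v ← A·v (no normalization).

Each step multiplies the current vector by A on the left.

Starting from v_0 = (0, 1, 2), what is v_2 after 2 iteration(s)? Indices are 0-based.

v_0 = (0, 1, 2).
v_1 = A·v_0 = (-6, -3, 2).
v_2 = A·v_1 = (8, -11, -4).

v_2 = (8, -11, -4)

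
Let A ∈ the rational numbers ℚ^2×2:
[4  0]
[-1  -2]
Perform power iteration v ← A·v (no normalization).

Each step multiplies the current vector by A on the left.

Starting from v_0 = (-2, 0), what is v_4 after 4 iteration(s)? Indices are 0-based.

v_4 = (-512, 80)

v_0 = (-2, 0).
v_1 = A·v_0 = (-8, 2).
v_2 = A·v_1 = (-32, 4).
v_3 = A·v_2 = (-128, 24).
v_4 = A·v_3 = (-512, 80).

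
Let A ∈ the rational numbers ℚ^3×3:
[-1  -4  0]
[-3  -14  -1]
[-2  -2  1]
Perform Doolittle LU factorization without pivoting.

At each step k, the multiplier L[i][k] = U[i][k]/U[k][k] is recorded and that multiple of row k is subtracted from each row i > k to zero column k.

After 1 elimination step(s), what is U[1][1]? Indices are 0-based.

U[1][1] = -2

k=0: U[0][0]=-1
  eliminate (1,0): mult=3, new row 1: (0, -2, -1); set L[1][0]=3
  eliminate (2,0): mult=2, new row 2: (0, 6, 1); set L[2][0]=2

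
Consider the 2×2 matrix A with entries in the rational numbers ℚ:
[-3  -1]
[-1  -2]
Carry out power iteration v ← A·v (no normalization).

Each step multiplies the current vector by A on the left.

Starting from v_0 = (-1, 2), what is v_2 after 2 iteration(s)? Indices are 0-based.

v_2 = (0, 5)

v_0 = (-1, 2).
v_1 = A·v_0 = (1, -3).
v_2 = A·v_1 = (0, 5).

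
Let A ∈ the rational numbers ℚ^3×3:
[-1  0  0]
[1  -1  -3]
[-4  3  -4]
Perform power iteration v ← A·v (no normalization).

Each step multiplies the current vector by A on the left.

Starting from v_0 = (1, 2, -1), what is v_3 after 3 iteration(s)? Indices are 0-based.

v_0 = (1, 2, -1).
v_1 = A·v_0 = (-1, 2, 6).
v_2 = A·v_1 = (1, -21, -14).
v_3 = A·v_2 = (-1, 64, -11).

v_3 = (-1, 64, -11)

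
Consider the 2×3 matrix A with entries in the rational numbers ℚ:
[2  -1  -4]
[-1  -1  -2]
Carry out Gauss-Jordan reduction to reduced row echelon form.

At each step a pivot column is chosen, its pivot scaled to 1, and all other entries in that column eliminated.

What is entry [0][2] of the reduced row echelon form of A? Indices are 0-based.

[1] R0 /= 2  ⇒  (1, -1/2, -2)
     R1 -= -1·R0  ⇒  (0, -3/2, -4)
[2] R1 /= -3/2  ⇒  (0, 1, 8/3)
     R0 -= -1/2·R1  ⇒  (1, 0, -2/3)

M[0][2] = -2/3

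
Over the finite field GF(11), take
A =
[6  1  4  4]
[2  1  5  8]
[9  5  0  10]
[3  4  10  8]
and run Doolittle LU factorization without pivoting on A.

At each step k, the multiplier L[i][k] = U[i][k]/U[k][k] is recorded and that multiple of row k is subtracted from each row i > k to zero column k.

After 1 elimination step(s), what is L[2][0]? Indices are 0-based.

Step 1: pivot at (0,0) is 6.
  row1 ← row1 − (4)·row0  ⇒  L[1][0]=4, U row1=(0, 8, 0, 3)
  row2 ← row2 − (7)·row0  ⇒  L[2][0]=7, U row2=(0, 9, 5, 4)
  row3 ← row3 − (6)·row0  ⇒  L[3][0]=6, U row3=(0, 9, 8, 6)

L[2][0] = 7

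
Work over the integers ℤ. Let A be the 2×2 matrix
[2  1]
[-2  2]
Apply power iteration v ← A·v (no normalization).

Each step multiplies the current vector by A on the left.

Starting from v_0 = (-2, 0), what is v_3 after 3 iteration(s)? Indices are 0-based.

v_0 = (-2, 0).
v_1 = A·v_0 = (-4, 4).
v_2 = A·v_1 = (-4, 16).
v_3 = A·v_2 = (8, 40).

v_3 = (8, 40)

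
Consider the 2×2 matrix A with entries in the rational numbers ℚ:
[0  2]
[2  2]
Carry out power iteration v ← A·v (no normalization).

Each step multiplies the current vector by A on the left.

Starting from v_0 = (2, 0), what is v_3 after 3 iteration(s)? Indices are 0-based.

v_3 = (16, 32)

v_0 = (2, 0).
v_1 = A·v_0 = (0, 4).
v_2 = A·v_1 = (8, 8).
v_3 = A·v_2 = (16, 32).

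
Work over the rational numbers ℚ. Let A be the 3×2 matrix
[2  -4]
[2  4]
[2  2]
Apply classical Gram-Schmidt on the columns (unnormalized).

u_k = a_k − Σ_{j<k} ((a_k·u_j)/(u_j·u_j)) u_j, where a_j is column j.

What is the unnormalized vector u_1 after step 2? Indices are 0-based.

Step 1: u_0 = a_0 = (2, 2, 2).
Step 2: u_1 = a_1 − (1/3)·u_0 = (-14/3, 10/3, 4/3).

u_1 = (-14/3, 10/3, 4/3)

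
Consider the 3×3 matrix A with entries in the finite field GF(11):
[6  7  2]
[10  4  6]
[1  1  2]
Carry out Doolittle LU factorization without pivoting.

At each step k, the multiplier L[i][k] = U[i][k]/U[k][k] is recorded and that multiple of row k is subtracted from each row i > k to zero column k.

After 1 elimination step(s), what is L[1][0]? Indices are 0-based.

k=0: U[0][0]=6
  eliminate (1,0): mult=9, new row 1: (0, 7, 10); set L[1][0]=9
  eliminate (2,0): mult=2, new row 2: (0, 9, 9); set L[2][0]=2

L[1][0] = 9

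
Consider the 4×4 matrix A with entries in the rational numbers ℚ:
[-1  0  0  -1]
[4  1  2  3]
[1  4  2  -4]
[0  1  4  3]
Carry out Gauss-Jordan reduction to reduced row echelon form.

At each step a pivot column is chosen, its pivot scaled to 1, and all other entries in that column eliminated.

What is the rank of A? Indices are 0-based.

step 1: normalize row 0 (÷-1) = (1, 0, 0, 1)
  row 1: subtract 4×row0 = (0, 1, 2, -1)
  row 2: subtract 1×row0 = (0, 4, 2, -5)
step 2: normalize row 1 (÷1) = (0, 1, 2, -1)
  row 2: subtract 4×row1 = (0, 0, -6, -1)
  row 3: subtract 1×row1 = (0, 0, 2, 4)
step 3: normalize row 2 (÷-6) = (0, 0, 1, 1/6)
  row 1: subtract 2×row2 = (0, 1, 0, -4/3)
  row 3: subtract 2×row2 = (0, 0, 0, 11/3)
step 4: normalize row 3 (÷11/3) = (0, 0, 0, 1)
  row 0: subtract 1×row3 = (1, 0, 0, 0)
  row 1: subtract -4/3×row3 = (0, 1, 0, 0)
  row 2: subtract 1/6×row3 = (0, 0, 1, 0)

rank = 4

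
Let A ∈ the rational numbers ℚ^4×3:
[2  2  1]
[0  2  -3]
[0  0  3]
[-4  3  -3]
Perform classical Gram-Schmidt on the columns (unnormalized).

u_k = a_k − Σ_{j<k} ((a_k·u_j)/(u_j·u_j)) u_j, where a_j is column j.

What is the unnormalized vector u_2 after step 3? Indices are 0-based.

u_2 = (76/69, -133/69, 3, 38/69)

Step 1: u_0 = a_0 = (2, 0, 0, -4).
Step 2: u_1 = a_1 − (-2/5)·u_0 = (14/5, 2, 0, 7/5).
Step 3: u_2 = a_2 − (7/10)·u_0 − (-37/69)·u_1 = (76/69, -133/69, 3, 38/69).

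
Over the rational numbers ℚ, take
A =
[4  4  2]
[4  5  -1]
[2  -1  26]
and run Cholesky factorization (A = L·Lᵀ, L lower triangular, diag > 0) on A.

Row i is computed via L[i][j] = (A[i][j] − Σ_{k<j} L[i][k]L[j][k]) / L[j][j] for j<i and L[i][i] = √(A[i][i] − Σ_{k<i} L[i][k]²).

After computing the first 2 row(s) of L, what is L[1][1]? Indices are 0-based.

Step 1: L[0][0] = √(4) = 2.
  L[1][0] = (4) / L[0][0] = 2.
Step 2: L[1][1] = √(1) = 1.

L[1][1] = 1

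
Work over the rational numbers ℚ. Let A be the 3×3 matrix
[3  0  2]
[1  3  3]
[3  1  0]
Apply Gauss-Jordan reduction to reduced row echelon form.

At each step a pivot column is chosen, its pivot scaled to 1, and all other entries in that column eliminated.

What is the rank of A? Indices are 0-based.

[1] R0 /= 3  ⇒  (1, 0, 2/3)
     R1 -= 1·R0  ⇒  (0, 3, 7/3)
     R2 -= 3·R0  ⇒  (0, 1, -2)
[2] R1 /= 3  ⇒  (0, 1, 7/9)
     R2 -= 1·R1  ⇒  (0, 0, -25/9)
[3] R2 /= -25/9  ⇒  (0, 0, 1)
     R0 -= 2/3·R2  ⇒  (1, 0, 0)
     R1 -= 7/9·R2  ⇒  (0, 1, 0)

rank = 3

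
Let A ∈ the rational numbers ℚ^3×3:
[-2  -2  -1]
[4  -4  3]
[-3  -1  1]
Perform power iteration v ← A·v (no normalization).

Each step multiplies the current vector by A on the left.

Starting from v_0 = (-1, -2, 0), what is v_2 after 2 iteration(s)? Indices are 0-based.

v_2 = (-25, 23, -17)

v_0 = (-1, -2, 0).
v_1 = A·v_0 = (6, 4, 5).
v_2 = A·v_1 = (-25, 23, -17).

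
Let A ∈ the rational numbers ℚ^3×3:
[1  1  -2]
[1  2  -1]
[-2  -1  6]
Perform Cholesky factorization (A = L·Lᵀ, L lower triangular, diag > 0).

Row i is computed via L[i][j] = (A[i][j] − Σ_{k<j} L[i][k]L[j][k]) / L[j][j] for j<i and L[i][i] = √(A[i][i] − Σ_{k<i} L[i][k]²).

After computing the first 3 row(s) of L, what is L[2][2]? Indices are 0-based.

L[2][2] = 1

Step 1: L[0][0] = √(1) = 1.
  L[1][0] = (1) / L[0][0] = 1.
Step 2: L[1][1] = √(1) = 1.
  L[2][0] = (-2) / L[0][0] = -2.
  L[2][1] = (1) / L[1][1] = 1.
Step 3: L[2][2] = √(1) = 1.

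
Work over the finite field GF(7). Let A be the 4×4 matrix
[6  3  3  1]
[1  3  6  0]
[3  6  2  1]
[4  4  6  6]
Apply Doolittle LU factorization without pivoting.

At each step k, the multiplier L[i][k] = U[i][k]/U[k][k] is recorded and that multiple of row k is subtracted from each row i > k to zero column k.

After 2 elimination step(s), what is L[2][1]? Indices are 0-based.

[col 0] pivot 6
  R1 -= 6*R0 → (0, 6, 2, 1)  (L[1][0] := 6)
  R2 -= 4*R0 → (0, 1, 4, 4)  (L[2][0] := 4)
  R3 -= 3*R0 → (0, 2, 4, 3)  (L[3][0] := 3)
[col 1] pivot 6
  R2 -= 6*R1 → (0, 0, 6, 5)  (L[2][1] := 6)
  R3 -= 5*R1 → (0, 0, 1, 5)  (L[3][1] := 5)

L[2][1] = 6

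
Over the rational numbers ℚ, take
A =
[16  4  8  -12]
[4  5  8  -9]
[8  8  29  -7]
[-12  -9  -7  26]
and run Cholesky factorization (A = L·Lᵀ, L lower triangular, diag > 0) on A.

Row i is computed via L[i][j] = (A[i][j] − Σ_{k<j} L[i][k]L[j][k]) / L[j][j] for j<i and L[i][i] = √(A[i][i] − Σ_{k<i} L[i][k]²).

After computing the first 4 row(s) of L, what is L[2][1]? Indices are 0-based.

Step 1: L[0][0] = √(16) = 4.
  L[1][0] = (4) / L[0][0] = 1.
Step 2: L[1][1] = √(4) = 2.
  L[2][0] = (8) / L[0][0] = 2.
  L[2][1] = (6) / L[1][1] = 3.
Step 3: L[2][2] = √(16) = 4.
  L[3][0] = (-12) / L[0][0] = -3.
  L[3][1] = (-6) / L[1][1] = -3.
  L[3][2] = (8) / L[2][2] = 2.
Step 4: L[3][3] = √(4) = 2.

L[2][1] = 3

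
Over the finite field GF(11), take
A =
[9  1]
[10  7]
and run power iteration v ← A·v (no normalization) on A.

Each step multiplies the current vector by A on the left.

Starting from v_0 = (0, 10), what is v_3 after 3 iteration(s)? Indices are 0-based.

v_3 = (6, 10)

v_0 = (0, 10).
v_1 = A·v_0 = (10, 4).
v_2 = A·v_1 = (6, 7).
v_3 = A·v_2 = (6, 10).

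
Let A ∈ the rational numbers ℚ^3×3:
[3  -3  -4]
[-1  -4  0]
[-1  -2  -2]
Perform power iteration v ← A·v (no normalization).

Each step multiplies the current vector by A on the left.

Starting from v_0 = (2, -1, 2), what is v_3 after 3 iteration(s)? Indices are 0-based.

v_0 = (2, -1, 2).
v_1 = A·v_0 = (1, 2, -4).
v_2 = A·v_1 = (13, -9, 3).
v_3 = A·v_2 = (54, 23, -1).

v_3 = (54, 23, -1)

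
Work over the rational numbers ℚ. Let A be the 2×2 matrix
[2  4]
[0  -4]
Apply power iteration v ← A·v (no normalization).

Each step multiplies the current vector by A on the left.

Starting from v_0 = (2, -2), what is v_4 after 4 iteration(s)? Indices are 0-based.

v_0 = (2, -2).
v_1 = A·v_0 = (-4, 8).
v_2 = A·v_1 = (24, -32).
v_3 = A·v_2 = (-80, 128).
v_4 = A·v_3 = (352, -512).

v_4 = (352, -512)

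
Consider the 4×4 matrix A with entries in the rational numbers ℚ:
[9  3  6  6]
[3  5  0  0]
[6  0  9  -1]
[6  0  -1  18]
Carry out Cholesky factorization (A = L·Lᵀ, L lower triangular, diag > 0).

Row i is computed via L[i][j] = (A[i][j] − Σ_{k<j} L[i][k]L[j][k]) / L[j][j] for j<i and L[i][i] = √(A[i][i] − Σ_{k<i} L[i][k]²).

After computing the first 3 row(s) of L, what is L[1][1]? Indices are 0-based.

L[1][1] = 2

Step 1: L[0][0] = √(9) = 3.
  L[1][0] = (3) / L[0][0] = 1.
Step 2: L[1][1] = √(4) = 2.
  L[2][0] = (6) / L[0][0] = 2.
  L[2][1] = (-2) / L[1][1] = -1.
Step 3: L[2][2] = √(4) = 2.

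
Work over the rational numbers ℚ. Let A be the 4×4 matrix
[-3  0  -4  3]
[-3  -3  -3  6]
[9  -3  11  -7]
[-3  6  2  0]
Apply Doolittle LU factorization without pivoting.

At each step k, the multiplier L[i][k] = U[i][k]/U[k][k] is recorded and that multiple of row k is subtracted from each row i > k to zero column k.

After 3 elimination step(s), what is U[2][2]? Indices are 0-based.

Step 1: pivot at (0,0) is -3.
  row1 ← row1 − (1)·row0  ⇒  L[1][0]=1, U row1=(0, -3, 1, 3)
  row2 ← row2 − (-3)·row0  ⇒  L[2][0]=-3, U row2=(0, -3, -1, 2)
  row3 ← row3 − (1)·row0  ⇒  L[3][0]=1, U row3=(0, 6, 6, -3)
Step 2: pivot at (1,1) is -3.
  row2 ← row2 − (1)·row1  ⇒  L[2][1]=1, U row2=(0, 0, -2, -1)
  row3 ← row3 − (-2)·row1  ⇒  L[3][1]=-2, U row3=(0, 0, 8, 3)
Step 3: pivot at (2,2) is -2.
  row3 ← row3 − (-4)·row2  ⇒  L[3][2]=-4, U row3=(0, 0, 0, -1)

U[2][2] = -2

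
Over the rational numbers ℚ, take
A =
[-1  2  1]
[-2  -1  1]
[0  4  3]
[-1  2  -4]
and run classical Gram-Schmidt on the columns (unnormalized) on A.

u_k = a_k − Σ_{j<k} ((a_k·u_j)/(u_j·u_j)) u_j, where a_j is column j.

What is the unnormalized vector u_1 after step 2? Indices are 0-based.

u_1 = (5/3, -5/3, 4, 5/3)

Step 1: u_0 = a_0 = (-1, -2, 0, -1).
Step 2: u_1 = a_1 − (-1/3)·u_0 = (5/3, -5/3, 4, 5/3).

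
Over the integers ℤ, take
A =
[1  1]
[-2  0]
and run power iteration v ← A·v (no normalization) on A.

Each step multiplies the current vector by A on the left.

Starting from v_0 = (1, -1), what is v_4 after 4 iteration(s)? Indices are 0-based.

v_4 = (2, 4)

v_0 = (1, -1).
v_1 = A·v_0 = (0, -2).
v_2 = A·v_1 = (-2, 0).
v_3 = A·v_2 = (-2, 4).
v_4 = A·v_3 = (2, 4).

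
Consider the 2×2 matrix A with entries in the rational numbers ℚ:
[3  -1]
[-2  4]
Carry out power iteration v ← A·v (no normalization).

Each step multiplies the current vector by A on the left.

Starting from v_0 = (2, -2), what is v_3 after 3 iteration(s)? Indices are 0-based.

v_3 = (172, -328)

v_0 = (2, -2).
v_1 = A·v_0 = (8, -12).
v_2 = A·v_1 = (36, -64).
v_3 = A·v_2 = (172, -328).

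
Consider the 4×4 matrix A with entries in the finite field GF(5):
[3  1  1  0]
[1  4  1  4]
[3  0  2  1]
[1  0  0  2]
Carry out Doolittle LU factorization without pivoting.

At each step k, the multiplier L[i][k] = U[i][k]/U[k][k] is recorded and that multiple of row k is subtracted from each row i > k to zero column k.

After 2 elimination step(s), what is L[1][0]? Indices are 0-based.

L[1][0] = 2

k=0: U[0][0]=3
  eliminate (1,0): mult=2, new row 1: (0, 2, 4, 4); set L[1][0]=2
  eliminate (2,0): mult=1, new row 2: (0, 4, 1, 1); set L[2][0]=1
  eliminate (3,0): mult=2, new row 3: (0, 3, 3, 2); set L[3][0]=2
k=1: U[1][1]=2
  eliminate (2,1): mult=2, new row 2: (0, 0, 3, 3); set L[2][1]=2
  eliminate (3,1): mult=4, new row 3: (0, 0, 2, 1); set L[3][1]=4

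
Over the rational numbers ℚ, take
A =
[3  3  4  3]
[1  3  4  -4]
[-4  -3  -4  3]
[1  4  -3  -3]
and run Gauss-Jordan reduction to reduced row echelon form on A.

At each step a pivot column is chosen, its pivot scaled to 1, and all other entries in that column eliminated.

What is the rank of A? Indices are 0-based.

rank = 4

[1] R0 /= 3  ⇒  (1, 1, 4/3, 1)
     R1 -= 1·R0  ⇒  (0, 2, 8/3, -5)
     R2 -= -4·R0  ⇒  (0, 1, 4/3, 7)
     R3 -= 1·R0  ⇒  (0, 3, -13/3, -4)
[2] R1 /= 2  ⇒  (0, 1, 4/3, -5/2)
     R0 -= 1·R1  ⇒  (1, 0, 0, 7/2)
     R2 -= 1·R1  ⇒  (0, 0, 0, 19/2)
     R3 -= 3·R1  ⇒  (0, 0, -25/3, 7/2)
[3] R2 <-> R3
[3] R2 /= -25/3  ⇒  (0, 0, 1, -21/50)
     R1 -= 4/3·R2  ⇒  (0, 1, 0, -97/50)
[4] R3 /= 19/2  ⇒  (0, 0, 0, 1)
     R0 -= 7/2·R3  ⇒  (1, 0, 0, 0)
     R1 -= -97/50·R3  ⇒  (0, 1, 0, 0)
     R2 -= -21/50·R3  ⇒  (0, 0, 1, 0)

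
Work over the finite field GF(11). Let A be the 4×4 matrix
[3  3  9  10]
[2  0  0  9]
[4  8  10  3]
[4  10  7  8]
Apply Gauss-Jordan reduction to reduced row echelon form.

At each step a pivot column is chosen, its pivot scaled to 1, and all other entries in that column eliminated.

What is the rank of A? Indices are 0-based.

rank = 4

pivot(0,0)=3: scale R0 → (1, 1, 3, 7)
  clear (1,0): R1 −= (2)R0 → (0, 9, 5, 6)
  clear (2,0): R2 −= (4)R0 → (0, 4, 9, 8)
  clear (3,0): R3 −= (4)R0 → (0, 6, 6, 2)
pivot(1,1)=9: scale R1 → (0, 1, 3, 8)
  clear (0,1): R0 −= (1)R1 → (1, 0, 0, 10)
  clear (2,1): R2 −= (4)R1 → (0, 0, 8, 9)
  clear (3,1): R3 −= (6)R1 → (0, 0, 10, 9)
pivot(2,2)=8: scale R2 → (0, 0, 1, 8)
  clear (1,2): R1 −= (3)R2 → (0, 1, 0, 6)
  clear (3,2): R3 −= (10)R2 → (0, 0, 0, 6)
pivot(3,3)=6: scale R3 → (0, 0, 0, 1)
  clear (0,3): R0 −= (10)R3 → (1, 0, 0, 0)
  clear (1,3): R1 −= (6)R3 → (0, 1, 0, 0)
  clear (2,3): R2 −= (8)R3 → (0, 0, 1, 0)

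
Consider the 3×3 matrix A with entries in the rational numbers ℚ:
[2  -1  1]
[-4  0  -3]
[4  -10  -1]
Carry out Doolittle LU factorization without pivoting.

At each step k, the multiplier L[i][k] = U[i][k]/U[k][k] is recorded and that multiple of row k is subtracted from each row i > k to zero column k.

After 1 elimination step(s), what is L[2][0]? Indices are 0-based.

Step 1: pivot at (0,0) is 2.
  row1 ← row1 − (-2)·row0  ⇒  L[1][0]=-2, U row1=(0, -2, -1)
  row2 ← row2 − (2)·row0  ⇒  L[2][0]=2, U row2=(0, -8, -3)

L[2][0] = 2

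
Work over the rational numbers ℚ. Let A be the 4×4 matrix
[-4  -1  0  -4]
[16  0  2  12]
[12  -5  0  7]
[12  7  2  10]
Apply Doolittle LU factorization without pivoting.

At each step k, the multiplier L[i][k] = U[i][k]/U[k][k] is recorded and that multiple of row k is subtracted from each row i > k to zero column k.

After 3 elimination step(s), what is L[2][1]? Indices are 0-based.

L[2][1] = 2

[col 0] pivot -4
  R1 -= -4*R0 → (0, -4, 2, -4)  (L[1][0] := -4)
  R2 -= -3*R0 → (0, -8, 0, -5)  (L[2][0] := -3)
  R3 -= -3*R0 → (0, 4, 2, -2)  (L[3][0] := -3)
[col 1] pivot -4
  R2 -= 2*R1 → (0, 0, -4, 3)  (L[2][1] := 2)
  R3 -= -1*R1 → (0, 0, 4, -6)  (L[3][1] := -1)
[col 2] pivot -4
  R3 -= -1*R2 → (0, 0, 0, -3)  (L[3][2] := -1)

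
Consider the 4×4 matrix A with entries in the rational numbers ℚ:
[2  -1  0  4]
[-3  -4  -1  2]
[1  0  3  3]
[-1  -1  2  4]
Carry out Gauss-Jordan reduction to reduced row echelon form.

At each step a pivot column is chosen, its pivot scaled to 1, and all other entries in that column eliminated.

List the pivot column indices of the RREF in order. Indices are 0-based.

pivot columns: 0, 1, 2, 3

[1] R0 /= 2  ⇒  (1, -1/2, 0, 2)
     R1 -= -3·R0  ⇒  (0, -11/2, -1, 8)
     R2 -= 1·R0  ⇒  (0, 1/2, 3, 1)
     R3 -= -1·R0  ⇒  (0, -3/2, 2, 6)
[2] R1 /= -11/2  ⇒  (0, 1, 2/11, -16/11)
     R0 -= -1/2·R1  ⇒  (1, 0, 1/11, 14/11)
     R2 -= 1/2·R1  ⇒  (0, 0, 32/11, 19/11)
     R3 -= -3/2·R1  ⇒  (0, 0, 25/11, 42/11)
[3] R2 /= 32/11  ⇒  (0, 0, 1, 19/32)
     R0 -= 1/11·R2  ⇒  (1, 0, 0, 39/32)
     R1 -= 2/11·R2  ⇒  (0, 1, 0, -25/16)
     R3 -= 25/11·R2  ⇒  (0, 0, 0, 79/32)
[4] R3 /= 79/32  ⇒  (0, 0, 0, 1)
     R0 -= 39/32·R3  ⇒  (1, 0, 0, 0)
     R1 -= -25/16·R3  ⇒  (0, 1, 0, 0)
     R2 -= 19/32·R3  ⇒  (0, 0, 1, 0)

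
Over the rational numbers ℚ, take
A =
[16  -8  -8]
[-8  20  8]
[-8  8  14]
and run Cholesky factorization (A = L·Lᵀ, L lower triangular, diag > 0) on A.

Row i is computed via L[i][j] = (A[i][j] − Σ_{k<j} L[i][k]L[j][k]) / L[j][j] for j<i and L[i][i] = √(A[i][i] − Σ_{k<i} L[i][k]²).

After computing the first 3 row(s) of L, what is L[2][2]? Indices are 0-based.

Step 1: L[0][0] = √(16) = 4.
  L[1][0] = (-8) / L[0][0] = -2.
Step 2: L[1][1] = √(16) = 4.
  L[2][0] = (-8) / L[0][0] = -2.
  L[2][1] = (4) / L[1][1] = 1.
Step 3: L[2][2] = √(9) = 3.

L[2][2] = 3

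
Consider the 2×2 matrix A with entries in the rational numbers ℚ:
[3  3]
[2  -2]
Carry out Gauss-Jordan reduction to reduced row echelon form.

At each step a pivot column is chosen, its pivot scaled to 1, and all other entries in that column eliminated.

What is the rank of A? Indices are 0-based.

rank = 2

pivot(0,0)=3: scale R0 → (1, 1)
  clear (1,0): R1 −= (2)R0 → (0, -4)
pivot(1,1)=-4: scale R1 → (0, 1)
  clear (0,1): R0 −= (1)R1 → (1, 0)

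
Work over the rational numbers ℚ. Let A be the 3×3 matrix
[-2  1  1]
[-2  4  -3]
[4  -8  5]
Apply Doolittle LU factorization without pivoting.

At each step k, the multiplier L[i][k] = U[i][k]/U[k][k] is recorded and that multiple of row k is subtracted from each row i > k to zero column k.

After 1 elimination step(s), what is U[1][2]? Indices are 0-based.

k=0: U[0][0]=-2
  eliminate (1,0): mult=1, new row 1: (0, 3, -4); set L[1][0]=1
  eliminate (2,0): mult=-2, new row 2: (0, -6, 7); set L[2][0]=-2

U[1][2] = -4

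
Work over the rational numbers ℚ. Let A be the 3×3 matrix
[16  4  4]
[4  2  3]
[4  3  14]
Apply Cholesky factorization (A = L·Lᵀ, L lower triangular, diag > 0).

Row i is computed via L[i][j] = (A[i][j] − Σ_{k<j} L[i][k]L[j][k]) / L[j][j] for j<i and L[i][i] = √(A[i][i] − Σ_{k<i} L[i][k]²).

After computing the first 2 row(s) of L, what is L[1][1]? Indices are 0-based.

L[1][1] = 1

Step 1: L[0][0] = √(16) = 4.
  L[1][0] = (4) / L[0][0] = 1.
Step 2: L[1][1] = √(1) = 1.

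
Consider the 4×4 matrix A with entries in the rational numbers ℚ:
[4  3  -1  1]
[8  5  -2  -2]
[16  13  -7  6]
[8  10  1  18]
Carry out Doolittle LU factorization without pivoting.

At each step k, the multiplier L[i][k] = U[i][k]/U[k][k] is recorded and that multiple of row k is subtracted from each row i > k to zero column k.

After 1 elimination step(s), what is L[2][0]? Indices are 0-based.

[col 0] pivot 4
  R1 -= 2*R0 → (0, -1, 0, -4)  (L[1][0] := 2)
  R2 -= 4*R0 → (0, 1, -3, 2)  (L[2][0] := 4)
  R3 -= 2*R0 → (0, 4, 3, 16)  (L[3][0] := 2)

L[2][0] = 4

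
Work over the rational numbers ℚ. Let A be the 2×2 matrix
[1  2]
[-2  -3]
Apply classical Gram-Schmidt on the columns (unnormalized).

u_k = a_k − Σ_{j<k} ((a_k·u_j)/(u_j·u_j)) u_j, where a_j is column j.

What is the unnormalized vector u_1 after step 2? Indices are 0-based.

u_1 = (2/5, 1/5)

Step 1: u_0 = a_0 = (1, -2).
Step 2: u_1 = a_1 − (8/5)·u_0 = (2/5, 1/5).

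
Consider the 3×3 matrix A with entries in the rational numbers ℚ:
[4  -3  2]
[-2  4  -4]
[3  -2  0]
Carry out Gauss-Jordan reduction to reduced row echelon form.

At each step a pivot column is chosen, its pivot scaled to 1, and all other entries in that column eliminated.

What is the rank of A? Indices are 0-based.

step 1: normalize row 0 (÷4) = (1, -3/4, 1/2)
  row 1: subtract -2×row0 = (0, 5/2, -3)
  row 2: subtract 3×row0 = (0, 1/4, -3/2)
step 2: normalize row 1 (÷5/2) = (0, 1, -6/5)
  row 0: subtract -3/4×row1 = (1, 0, -2/5)
  row 2: subtract 1/4×row1 = (0, 0, -6/5)
step 3: normalize row 2 (÷-6/5) = (0, 0, 1)
  row 0: subtract -2/5×row2 = (1, 0, 0)
  row 1: subtract -6/5×row2 = (0, 1, 0)

rank = 3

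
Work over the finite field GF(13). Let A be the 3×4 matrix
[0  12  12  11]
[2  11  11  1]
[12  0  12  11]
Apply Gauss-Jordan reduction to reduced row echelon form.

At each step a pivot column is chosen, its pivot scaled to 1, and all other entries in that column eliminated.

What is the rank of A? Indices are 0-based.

pivot(0,0): swap R0↔R1
pivot(0,0)=2: scale R0 → (1, 12, 12, 7)
  clear (2,0): R2 −= (12)R0 → (0, 12, 11, 5)
pivot(1,1)=12: scale R1 → (0, 1, 1, 2)
  clear (0,1): R0 −= (12)R1 → (1, 0, 0, 9)
  clear (2,1): R2 −= (12)R1 → (0, 0, 12, 7)
pivot(2,2)=12: scale R2 → (0, 0, 1, 6)
  clear (1,2): R1 −= (1)R2 → (0, 1, 0, 9)

rank = 3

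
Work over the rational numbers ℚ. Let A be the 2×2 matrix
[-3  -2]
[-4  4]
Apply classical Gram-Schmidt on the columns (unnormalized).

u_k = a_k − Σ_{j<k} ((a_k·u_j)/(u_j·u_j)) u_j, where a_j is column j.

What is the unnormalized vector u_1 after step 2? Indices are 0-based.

Step 1: u_0 = a_0 = (-3, -4).
Step 2: u_1 = a_1 − (-2/5)·u_0 = (-16/5, 12/5).

u_1 = (-16/5, 12/5)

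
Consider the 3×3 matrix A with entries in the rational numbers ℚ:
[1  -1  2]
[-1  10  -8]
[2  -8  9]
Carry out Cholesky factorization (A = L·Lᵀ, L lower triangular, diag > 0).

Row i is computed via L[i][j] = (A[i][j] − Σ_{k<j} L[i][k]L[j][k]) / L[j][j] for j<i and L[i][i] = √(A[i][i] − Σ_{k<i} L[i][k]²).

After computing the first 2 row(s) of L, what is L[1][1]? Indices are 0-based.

L[1][1] = 3

Step 1: L[0][0] = √(1) = 1.
  L[1][0] = (-1) / L[0][0] = -1.
Step 2: L[1][1] = √(9) = 3.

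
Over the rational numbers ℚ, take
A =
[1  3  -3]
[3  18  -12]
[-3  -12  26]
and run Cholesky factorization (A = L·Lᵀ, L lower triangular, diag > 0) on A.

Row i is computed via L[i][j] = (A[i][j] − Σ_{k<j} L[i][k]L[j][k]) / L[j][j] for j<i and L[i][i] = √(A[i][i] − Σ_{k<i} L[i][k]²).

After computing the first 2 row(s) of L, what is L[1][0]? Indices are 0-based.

L[1][0] = 3

Step 1: L[0][0] = √(1) = 1.
  L[1][0] = (3) / L[0][0] = 3.
Step 2: L[1][1] = √(9) = 3.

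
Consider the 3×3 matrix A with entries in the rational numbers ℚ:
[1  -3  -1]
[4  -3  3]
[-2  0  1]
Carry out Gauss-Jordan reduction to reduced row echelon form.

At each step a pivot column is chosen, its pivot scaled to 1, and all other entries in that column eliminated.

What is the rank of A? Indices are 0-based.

rank = 3

pivot(0,0)=1: scale R0 → (1, -3, -1)
  clear (1,0): R1 −= (4)R0 → (0, 9, 7)
  clear (2,0): R2 −= (-2)R0 → (0, -6, -1)
pivot(1,1)=9: scale R1 → (0, 1, 7/9)
  clear (0,1): R0 −= (-3)R1 → (1, 0, 4/3)
  clear (2,1): R2 −= (-6)R1 → (0, 0, 11/3)
pivot(2,2)=11/3: scale R2 → (0, 0, 1)
  clear (0,2): R0 −= (4/3)R2 → (1, 0, 0)
  clear (1,2): R1 −= (7/9)R2 → (0, 1, 0)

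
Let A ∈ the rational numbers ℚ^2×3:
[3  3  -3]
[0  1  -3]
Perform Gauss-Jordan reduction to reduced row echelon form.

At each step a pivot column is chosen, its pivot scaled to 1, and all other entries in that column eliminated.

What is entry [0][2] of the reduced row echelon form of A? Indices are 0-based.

pivot(0,0)=3: scale R0 → (1, 1, -1)
pivot(1,1)=1: scale R1 → (0, 1, -3)
  clear (0,1): R0 −= (1)R1 → (1, 0, 2)

M[0][2] = 2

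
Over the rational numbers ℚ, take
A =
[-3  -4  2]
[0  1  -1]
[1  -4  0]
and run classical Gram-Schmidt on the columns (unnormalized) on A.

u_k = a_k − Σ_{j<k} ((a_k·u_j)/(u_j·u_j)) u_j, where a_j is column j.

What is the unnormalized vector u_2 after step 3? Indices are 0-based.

Step 1: u_0 = a_0 = (-3, 0, 1).
Step 2: u_1 = a_1 − (4/5)·u_0 = (-8/5, 1, -24/5).
Step 3: u_2 = a_2 − (-3/5)·u_0 − (-3/19)·u_1 = (-1/19, -16/19, -3/19).

u_2 = (-1/19, -16/19, -3/19)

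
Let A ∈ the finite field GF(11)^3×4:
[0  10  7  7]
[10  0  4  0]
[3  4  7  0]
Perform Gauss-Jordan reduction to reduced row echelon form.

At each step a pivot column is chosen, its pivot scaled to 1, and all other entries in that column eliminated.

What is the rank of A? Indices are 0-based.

rank = 3

[1] R0 <-> R1
[1] R0 /= 10  ⇒  (1, 0, 7, 0)
     R2 -= 3·R0  ⇒  (0, 4, 8, 0)
[2] R1 /= 10  ⇒  (0, 1, 4, 4)
     R2 -= 4·R1  ⇒  (0, 0, 3, 6)
[3] R2 /= 3  ⇒  (0, 0, 1, 2)
     R0 -= 7·R2  ⇒  (1, 0, 0, 8)
     R1 -= 4·R2  ⇒  (0, 1, 0, 7)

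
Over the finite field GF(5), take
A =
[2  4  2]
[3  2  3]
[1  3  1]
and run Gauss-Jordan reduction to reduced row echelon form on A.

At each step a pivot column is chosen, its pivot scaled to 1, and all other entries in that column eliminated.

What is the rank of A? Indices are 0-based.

[1] R0 /= 2  ⇒  (1, 2, 1)
     R1 -= 3·R0  ⇒  (0, 1, 0)
     R2 -= 1·R0  ⇒  (0, 1, 0)
[2] R1 /= 1  ⇒  (0, 1, 0)
     R0 -= 2·R1  ⇒  (1, 0, 1)
     R2 -= 1·R1  ⇒  (0, 0, 0)
column 2 empty below row 2

rank = 2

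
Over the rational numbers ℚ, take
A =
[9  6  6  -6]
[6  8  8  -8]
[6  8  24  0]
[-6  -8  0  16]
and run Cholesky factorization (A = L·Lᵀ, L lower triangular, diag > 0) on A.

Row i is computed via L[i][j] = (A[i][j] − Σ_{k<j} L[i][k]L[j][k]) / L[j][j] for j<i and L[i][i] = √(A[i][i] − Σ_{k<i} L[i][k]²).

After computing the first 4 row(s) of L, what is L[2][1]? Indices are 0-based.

L[2][1] = 2

Step 1: L[0][0] = √(9) = 3.
  L[1][0] = (6) / L[0][0] = 2.
Step 2: L[1][1] = √(4) = 2.
  L[2][0] = (6) / L[0][0] = 2.
  L[2][1] = (4) / L[1][1] = 2.
Step 3: L[2][2] = √(16) = 4.
  L[3][0] = (-6) / L[0][0] = -2.
  L[3][1] = (-4) / L[1][1] = -2.
  L[3][2] = (8) / L[2][2] = 2.
Step 4: L[3][3] = √(4) = 2.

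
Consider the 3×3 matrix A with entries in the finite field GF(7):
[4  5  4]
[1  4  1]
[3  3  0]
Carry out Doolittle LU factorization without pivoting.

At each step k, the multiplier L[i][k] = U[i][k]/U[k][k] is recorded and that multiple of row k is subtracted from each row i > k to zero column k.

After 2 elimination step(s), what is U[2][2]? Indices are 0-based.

U[2][2] = 4

k=0: U[0][0]=4
  eliminate (1,0): mult=2, new row 1: (0, 1, 0); set L[1][0]=2
  eliminate (2,0): mult=6, new row 2: (0, 1, 4); set L[2][0]=6
k=1: U[1][1]=1
  eliminate (2,1): mult=1, new row 2: (0, 0, 4); set L[2][1]=1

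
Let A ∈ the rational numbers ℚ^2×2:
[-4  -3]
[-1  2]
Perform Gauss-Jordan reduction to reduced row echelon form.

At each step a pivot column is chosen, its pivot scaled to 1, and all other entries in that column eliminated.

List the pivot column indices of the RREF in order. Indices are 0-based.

step 1: normalize row 0 (÷-4) = (1, 3/4)
  row 1: subtract -1×row0 = (0, 11/4)
step 2: normalize row 1 (÷11/4) = (0, 1)
  row 0: subtract 3/4×row1 = (1, 0)

pivot columns: 0, 1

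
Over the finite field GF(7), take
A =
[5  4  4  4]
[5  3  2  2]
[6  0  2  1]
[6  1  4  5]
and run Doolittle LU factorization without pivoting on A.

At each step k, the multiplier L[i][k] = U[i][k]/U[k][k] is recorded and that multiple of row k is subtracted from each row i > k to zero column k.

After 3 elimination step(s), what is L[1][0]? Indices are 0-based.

L[1][0] = 1

[col 0] pivot 5
  R1 -= 1*R0 → (0, 6, 5, 5)  (L[1][0] := 1)
  R2 -= 4*R0 → (0, 5, 0, 6)  (L[2][0] := 4)
  R3 -= 4*R0 → (0, 6, 2, 3)  (L[3][0] := 4)
[col 1] pivot 6
  R2 -= 2*R1 → (0, 0, 4, 3)  (L[2][1] := 2)
  R3 -= 1*R1 → (0, 0, 4, 5)  (L[3][1] := 1)
[col 2] pivot 4
  R3 -= 1*R2 → (0, 0, 0, 2)  (L[3][2] := 1)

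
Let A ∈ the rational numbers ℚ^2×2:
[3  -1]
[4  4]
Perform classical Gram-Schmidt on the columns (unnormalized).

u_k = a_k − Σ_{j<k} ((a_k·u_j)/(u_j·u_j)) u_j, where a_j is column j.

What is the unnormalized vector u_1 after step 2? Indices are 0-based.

u_1 = (-64/25, 48/25)

Step 1: u_0 = a_0 = (3, 4).
Step 2: u_1 = a_1 − (13/25)·u_0 = (-64/25, 48/25).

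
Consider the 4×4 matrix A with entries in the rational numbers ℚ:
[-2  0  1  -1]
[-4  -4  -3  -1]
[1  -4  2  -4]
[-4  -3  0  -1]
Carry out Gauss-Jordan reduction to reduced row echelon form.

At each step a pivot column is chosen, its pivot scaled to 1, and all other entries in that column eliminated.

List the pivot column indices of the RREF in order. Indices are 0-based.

pivot columns: 0, 1, 2, 3

step 1: normalize row 0 (÷-2) = (1, 0, -1/2, 1/2)
  row 1: subtract -4×row0 = (0, -4, -5, 1)
  row 2: subtract 1×row0 = (0, -4, 5/2, -9/2)
  row 3: subtract -4×row0 = (0, -3, -2, 1)
step 2: normalize row 1 (÷-4) = (0, 1, 5/4, -1/4)
  row 2: subtract -4×row1 = (0, 0, 15/2, -11/2)
  row 3: subtract -3×row1 = (0, 0, 7/4, 1/4)
step 3: normalize row 2 (÷15/2) = (0, 0, 1, -11/15)
  row 0: subtract -1/2×row2 = (1, 0, 0, 2/15)
  row 1: subtract 5/4×row2 = (0, 1, 0, 2/3)
  row 3: subtract 7/4×row2 = (0, 0, 0, 23/15)
step 4: normalize row 3 (÷23/15) = (0, 0, 0, 1)
  row 0: subtract 2/15×row3 = (1, 0, 0, 0)
  row 1: subtract 2/3×row3 = (0, 1, 0, 0)
  row 2: subtract -11/15×row3 = (0, 0, 1, 0)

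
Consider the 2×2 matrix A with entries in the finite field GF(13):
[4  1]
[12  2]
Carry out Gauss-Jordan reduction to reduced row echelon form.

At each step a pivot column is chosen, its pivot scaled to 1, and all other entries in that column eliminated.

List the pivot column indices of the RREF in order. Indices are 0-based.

pivot columns: 0, 1

[1] R0 /= 4  ⇒  (1, 10)
     R1 -= 12·R0  ⇒  (0, 12)
[2] R1 /= 12  ⇒  (0, 1)
     R0 -= 10·R1  ⇒  (1, 0)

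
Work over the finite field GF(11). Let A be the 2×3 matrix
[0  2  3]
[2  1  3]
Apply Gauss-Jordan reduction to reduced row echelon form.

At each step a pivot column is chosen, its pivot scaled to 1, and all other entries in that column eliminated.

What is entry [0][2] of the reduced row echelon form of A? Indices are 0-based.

M[0][2] = 9

step 1: exchange rows 0,1
step 1: normalize row 0 (÷2) = (1, 6, 7)
step 2: normalize row 1 (÷2) = (0, 1, 7)
  row 0: subtract 6×row1 = (1, 0, 9)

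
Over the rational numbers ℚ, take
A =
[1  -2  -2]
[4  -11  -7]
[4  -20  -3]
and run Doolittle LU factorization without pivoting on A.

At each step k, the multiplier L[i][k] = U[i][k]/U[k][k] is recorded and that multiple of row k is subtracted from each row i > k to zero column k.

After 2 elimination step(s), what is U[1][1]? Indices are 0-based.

Step 1: pivot at (0,0) is 1.
  row1 ← row1 − (4)·row0  ⇒  L[1][0]=4, U row1=(0, -3, 1)
  row2 ← row2 − (4)·row0  ⇒  L[2][0]=4, U row2=(0, -12, 5)
Step 2: pivot at (1,1) is -3.
  row2 ← row2 − (4)·row1  ⇒  L[2][1]=4, U row2=(0, 0, 1)

U[1][1] = -3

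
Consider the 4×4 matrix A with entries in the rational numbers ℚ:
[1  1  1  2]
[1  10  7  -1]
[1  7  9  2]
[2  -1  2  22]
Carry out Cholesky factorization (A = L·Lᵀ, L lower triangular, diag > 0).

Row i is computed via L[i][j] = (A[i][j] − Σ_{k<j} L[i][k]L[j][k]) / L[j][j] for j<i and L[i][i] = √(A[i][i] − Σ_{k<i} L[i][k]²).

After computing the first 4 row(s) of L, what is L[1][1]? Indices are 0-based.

L[1][1] = 3

Step 1: L[0][0] = √(1) = 1.
  L[1][0] = (1) / L[0][0] = 1.
Step 2: L[1][1] = √(9) = 3.
  L[2][0] = (1) / L[0][0] = 1.
  L[2][1] = (6) / L[1][1] = 2.
Step 3: L[2][2] = √(4) = 2.
  L[3][0] = (2) / L[0][0] = 2.
  L[3][1] = (-3) / L[1][1] = -1.
  L[3][2] = (2) / L[2][2] = 1.
Step 4: L[3][3] = √(16) = 4.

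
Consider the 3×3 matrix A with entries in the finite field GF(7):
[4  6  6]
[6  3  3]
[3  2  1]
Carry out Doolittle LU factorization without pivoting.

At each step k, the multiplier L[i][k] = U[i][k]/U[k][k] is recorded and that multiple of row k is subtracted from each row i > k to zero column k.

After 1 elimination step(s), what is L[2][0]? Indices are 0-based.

L[2][0] = 6

k=0: U[0][0]=4
  eliminate (1,0): mult=5, new row 1: (0, 1, 1); set L[1][0]=5
  eliminate (2,0): mult=6, new row 2: (0, 1, 0); set L[2][0]=6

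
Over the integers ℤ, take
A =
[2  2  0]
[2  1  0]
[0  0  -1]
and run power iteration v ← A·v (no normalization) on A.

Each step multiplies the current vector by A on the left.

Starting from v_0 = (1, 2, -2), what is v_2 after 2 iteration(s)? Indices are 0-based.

v_0 = (1, 2, -2).
v_1 = A·v_0 = (6, 4, 2).
v_2 = A·v_1 = (20, 16, -2).

v_2 = (20, 16, -2)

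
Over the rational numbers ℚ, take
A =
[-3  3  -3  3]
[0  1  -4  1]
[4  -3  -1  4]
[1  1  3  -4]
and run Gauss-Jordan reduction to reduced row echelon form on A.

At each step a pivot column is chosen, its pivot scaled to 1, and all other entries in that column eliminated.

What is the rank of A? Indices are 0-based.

step 1: normalize row 0 (÷-3) = (1, -1, 1, -1)
  row 2: subtract 4×row0 = (0, 1, -5, 8)
  row 3: subtract 1×row0 = (0, 2, 2, -3)
step 2: normalize row 1 (÷1) = (0, 1, -4, 1)
  row 0: subtract -1×row1 = (1, 0, -3, 0)
  row 2: subtract 1×row1 = (0, 0, -1, 7)
  row 3: subtract 2×row1 = (0, 0, 10, -5)
step 3: normalize row 2 (÷-1) = (0, 0, 1, -7)
  row 0: subtract -3×row2 = (1, 0, 0, -21)
  row 1: subtract -4×row2 = (0, 1, 0, -27)
  row 3: subtract 10×row2 = (0, 0, 0, 65)
step 4: normalize row 3 (÷65) = (0, 0, 0, 1)
  row 0: subtract -21×row3 = (1, 0, 0, 0)
  row 1: subtract -27×row3 = (0, 1, 0, 0)
  row 2: subtract -7×row3 = (0, 0, 1, 0)

rank = 4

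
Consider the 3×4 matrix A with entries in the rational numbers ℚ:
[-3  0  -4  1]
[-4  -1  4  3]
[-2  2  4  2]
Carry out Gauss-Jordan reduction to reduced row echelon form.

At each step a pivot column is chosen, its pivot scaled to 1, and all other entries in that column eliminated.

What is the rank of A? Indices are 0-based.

pivot(0,0)=-3: scale R0 → (1, 0, 4/3, -1/3)
  clear (1,0): R1 −= (-4)R0 → (0, -1, 28/3, 5/3)
  clear (2,0): R2 −= (-2)R0 → (0, 2, 20/3, 4/3)
pivot(1,1)=-1: scale R1 → (0, 1, -28/3, -5/3)
  clear (2,1): R2 −= (2)R1 → (0, 0, 76/3, 14/3)
pivot(2,2)=76/3: scale R2 → (0, 0, 1, 7/38)
  clear (0,2): R0 −= (4/3)R2 → (1, 0, 0, -11/19)
  clear (1,2): R1 −= (-28/3)R2 → (0, 1, 0, 1/19)

rank = 3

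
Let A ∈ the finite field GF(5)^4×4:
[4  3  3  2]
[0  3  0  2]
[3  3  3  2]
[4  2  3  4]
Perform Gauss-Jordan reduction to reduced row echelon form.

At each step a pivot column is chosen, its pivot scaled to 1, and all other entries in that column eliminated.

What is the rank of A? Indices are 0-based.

rank = 4

pivot(0,0)=4: scale R0 → (1, 2, 2, 3)
  clear (2,0): R2 −= (3)R0 → (0, 2, 2, 3)
  clear (3,0): R3 −= (4)R0 → (0, 4, 0, 2)
pivot(1,1)=3: scale R1 → (0, 1, 0, 4)
  clear (0,1): R0 −= (2)R1 → (1, 0, 2, 0)
  clear (2,1): R2 −= (2)R1 → (0, 0, 2, 0)
  clear (3,1): R3 −= (4)R1 → (0, 0, 0, 1)
pivot(2,2)=2: scale R2 → (0, 0, 1, 0)
  clear (0,2): R0 −= (2)R2 → (1, 0, 0, 0)
pivot(3,3)=1: scale R3 → (0, 0, 0, 1)
  clear (1,3): R1 −= (4)R3 → (0, 1, 0, 0)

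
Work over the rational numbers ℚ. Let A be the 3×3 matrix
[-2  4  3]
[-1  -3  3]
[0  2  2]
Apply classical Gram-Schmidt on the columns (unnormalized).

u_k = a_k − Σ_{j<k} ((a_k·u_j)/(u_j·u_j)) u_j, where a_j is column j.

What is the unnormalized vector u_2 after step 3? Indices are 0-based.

Step 1: u_0 = a_0 = (-2, -1, 0).
Step 2: u_1 = a_1 − (-1)·u_0 = (2, -4, 2).
Step 3: u_2 = a_2 − (-9/5)·u_0 − (-1/12)·u_1 = (-13/30, 13/15, 13/6).

u_2 = (-13/30, 13/15, 13/6)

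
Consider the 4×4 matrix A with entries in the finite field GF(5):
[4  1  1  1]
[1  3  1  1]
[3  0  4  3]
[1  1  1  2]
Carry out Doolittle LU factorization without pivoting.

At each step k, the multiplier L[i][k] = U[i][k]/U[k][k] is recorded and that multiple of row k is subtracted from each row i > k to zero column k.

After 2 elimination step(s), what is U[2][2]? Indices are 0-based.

U[2][2] = 3

[col 0] pivot 4
  R1 -= 4*R0 → (0, 4, 2, 2)  (L[1][0] := 4)
  R2 -= 2*R0 → (0, 3, 2, 1)  (L[2][0] := 2)
  R3 -= 4*R0 → (0, 2, 2, 3)  (L[3][0] := 4)
[col 1] pivot 4
  R2 -= 2*R1 → (0, 0, 3, 2)  (L[2][1] := 2)
  R3 -= 3*R1 → (0, 0, 1, 2)  (L[3][1] := 3)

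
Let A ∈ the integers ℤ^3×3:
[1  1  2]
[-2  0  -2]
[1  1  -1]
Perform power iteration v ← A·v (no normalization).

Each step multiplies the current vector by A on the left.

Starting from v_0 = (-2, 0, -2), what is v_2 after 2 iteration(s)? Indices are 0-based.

v_2 = (2, 12, 2)

v_0 = (-2, 0, -2).
v_1 = A·v_0 = (-6, 8, 0).
v_2 = A·v_1 = (2, 12, 2).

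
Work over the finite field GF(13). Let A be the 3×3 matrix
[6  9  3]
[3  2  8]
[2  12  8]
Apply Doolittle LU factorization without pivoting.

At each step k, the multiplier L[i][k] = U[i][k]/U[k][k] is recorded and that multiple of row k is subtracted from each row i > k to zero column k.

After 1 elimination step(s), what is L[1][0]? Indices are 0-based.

L[1][0] = 7

Step 1: pivot at (0,0) is 6.
  row1 ← row1 − (7)·row0  ⇒  L[1][0]=7, U row1=(0, 4, 0)
  row2 ← row2 − (9)·row0  ⇒  L[2][0]=9, U row2=(0, 9, 7)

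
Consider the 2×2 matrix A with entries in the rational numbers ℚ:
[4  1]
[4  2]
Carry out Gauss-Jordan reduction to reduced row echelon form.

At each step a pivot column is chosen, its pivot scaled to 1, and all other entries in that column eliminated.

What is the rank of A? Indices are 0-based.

rank = 2

[1] R0 /= 4  ⇒  (1, 1/4)
     R1 -= 4·R0  ⇒  (0, 1)
[2] R1 /= 1  ⇒  (0, 1)
     R0 -= 1/4·R1  ⇒  (1, 0)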